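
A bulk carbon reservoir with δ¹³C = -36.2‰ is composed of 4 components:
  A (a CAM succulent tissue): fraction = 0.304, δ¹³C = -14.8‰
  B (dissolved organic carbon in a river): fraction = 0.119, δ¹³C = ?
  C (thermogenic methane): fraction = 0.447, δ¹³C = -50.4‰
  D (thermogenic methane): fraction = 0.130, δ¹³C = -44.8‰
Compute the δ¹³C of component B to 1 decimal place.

-28.1‰

Isotope mass balance: δ_bulk = Σ fᵢ·δᵢ.
-36.2 = 0.304×(-14.8) + 0.119×δ_B + 0.447×(-50.4) + 0.130×(-44.8)
0.119·δ_B = -36.2 − (-32.852) = -3.348
δ_B = -3.348 / 0.119 = -28.13‰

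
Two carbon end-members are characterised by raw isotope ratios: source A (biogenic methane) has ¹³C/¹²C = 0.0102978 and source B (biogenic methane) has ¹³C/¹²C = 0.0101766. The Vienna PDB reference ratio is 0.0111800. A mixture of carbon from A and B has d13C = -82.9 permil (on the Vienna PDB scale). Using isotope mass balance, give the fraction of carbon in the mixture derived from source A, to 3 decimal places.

δ_A = (0.0102978/0.0111800 − 1)×1000 = (0.921091 − 1)×1000 = -78.909 permil
δ_B = (0.0101766/0.0111800 − 1)×1000 = (0.910250 − 1)×1000 = -89.750 permil
f_A = (δ_mix − δ_B)/(δ_A − δ_B) = (-82.9 − (-89.750))/(-78.909 − (-89.750))
f_A = 6.850 / 10.841 = 0.6318

0.632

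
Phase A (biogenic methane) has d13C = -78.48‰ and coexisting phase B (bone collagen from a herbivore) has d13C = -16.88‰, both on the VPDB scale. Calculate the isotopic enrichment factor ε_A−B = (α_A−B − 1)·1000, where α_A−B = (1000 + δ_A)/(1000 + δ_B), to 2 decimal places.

α_A−B = (1000 + -78.48) / (1000 + -16.88) = 921.52 / 983.12 = 0.937342
ε_A−B = (0.937342 − 1) × 1000 = -62.658‰
(The approximation ε ≈ δ_A − δ_B would give -61.60‰.)

-62.66‰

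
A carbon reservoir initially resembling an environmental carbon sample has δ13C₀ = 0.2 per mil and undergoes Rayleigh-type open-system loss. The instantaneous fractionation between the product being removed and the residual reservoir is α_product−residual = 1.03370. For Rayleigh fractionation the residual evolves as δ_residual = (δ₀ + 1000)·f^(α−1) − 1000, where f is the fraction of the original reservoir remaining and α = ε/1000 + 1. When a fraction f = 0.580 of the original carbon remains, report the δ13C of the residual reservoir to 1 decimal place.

Rayleigh residual: δ_res = (δ₀ + 1000)·f^(α−1) − 1000
α − 1 = 0.03370
f^(α−1) = 0.580^(0.03370) = 0.981810
δ_res = (0.2 + 1000) × 0.981810 − 1000 = 982.007 − 1000 = -17.99 per mil

-18.0 per mil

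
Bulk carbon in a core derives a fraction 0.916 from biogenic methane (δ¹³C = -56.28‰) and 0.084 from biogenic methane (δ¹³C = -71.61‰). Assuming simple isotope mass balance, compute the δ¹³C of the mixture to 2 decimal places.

δ_mix = f_A·δ_A + f_B·δ_B
δ_mix = 0.916 × (-56.28) + 0.084 × (-71.61)
δ_mix = -51.552 + -6.015 = -57.568‰

-57.57‰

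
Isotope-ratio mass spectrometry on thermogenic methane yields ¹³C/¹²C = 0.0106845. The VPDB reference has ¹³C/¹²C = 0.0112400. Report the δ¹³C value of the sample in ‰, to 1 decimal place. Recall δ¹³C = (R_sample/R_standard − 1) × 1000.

-49.4‰

δ¹³C = (R_sample / R_standard − 1) × 1000
R_sample / R_standard = 0.0106845 / 0.0112400 = 0.950578
δ¹³C = (0.950578 − 1) × 1000 = -49.42‰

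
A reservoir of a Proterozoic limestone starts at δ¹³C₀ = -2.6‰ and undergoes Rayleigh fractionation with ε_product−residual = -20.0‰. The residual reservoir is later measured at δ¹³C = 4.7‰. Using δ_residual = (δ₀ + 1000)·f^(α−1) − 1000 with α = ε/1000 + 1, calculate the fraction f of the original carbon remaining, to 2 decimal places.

α − 1 = ε/1000 = -0.0200
(δ_res + 1000)/(δ₀ + 1000) = (4.7 + 1000)/(-2.6 + 1000) = 1004.7/997.4 = 1.007319
f = 1.007319^(1/-0.0200) = exp(ln(1.007319)/-0.0200) = exp(0.00729/-0.0200)
f = exp(-0.3646) = 0.6945

0.69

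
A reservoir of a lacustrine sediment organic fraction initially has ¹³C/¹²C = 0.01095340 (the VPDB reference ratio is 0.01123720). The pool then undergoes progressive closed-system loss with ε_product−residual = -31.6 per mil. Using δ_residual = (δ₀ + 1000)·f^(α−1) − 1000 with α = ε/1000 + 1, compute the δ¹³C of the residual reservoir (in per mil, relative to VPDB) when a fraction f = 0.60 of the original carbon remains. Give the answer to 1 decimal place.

δ₀ = (0.01095340/0.01123720 − 1)×1000 = (0.974745 − 1)×1000 = -25.255 per mil
α − 1 = ε/1000 = -0.0316
f^(α−1) = 0.60^(-0.0316) = 1.016273
δ_res = (-25.255 + 1000) × 1.016273 − 1000 = 990.607 − 1000 = -9.39 per mil

-9.4 per mil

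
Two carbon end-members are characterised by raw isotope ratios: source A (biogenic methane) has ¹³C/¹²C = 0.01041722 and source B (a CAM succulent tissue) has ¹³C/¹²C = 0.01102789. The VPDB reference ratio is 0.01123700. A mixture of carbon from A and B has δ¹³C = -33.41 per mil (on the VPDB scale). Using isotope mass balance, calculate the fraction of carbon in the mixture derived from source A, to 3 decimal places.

0.272

δ_A = (0.01041722/0.01123700 − 1)×1000 = (0.927046 − 1)×1000 = -72.954 per mil
δ_B = (0.01102789/0.01123700 − 1)×1000 = (0.981391 − 1)×1000 = -18.609 per mil
f_A = (δ_mix − δ_B)/(δ_A − δ_B) = (-33.41 − (-18.609))/(-72.954 − (-18.609))
f_A = -14.801 / -54.345 = 0.2724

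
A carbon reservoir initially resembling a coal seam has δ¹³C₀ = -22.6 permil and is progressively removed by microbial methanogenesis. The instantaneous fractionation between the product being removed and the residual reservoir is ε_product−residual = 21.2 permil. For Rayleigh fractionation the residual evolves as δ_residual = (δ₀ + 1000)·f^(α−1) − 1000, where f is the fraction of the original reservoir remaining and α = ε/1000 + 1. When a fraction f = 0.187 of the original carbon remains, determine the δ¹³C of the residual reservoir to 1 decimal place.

-56.7 permil

Rayleigh residual: δ_res = (δ₀ + 1000)·f^(α−1) − 1000
α = ε/1000 + 1 = 1.02120, so α − 1 = 0.02120
f^(α−1) = 0.187^(0.02120) = 0.965079
δ_res = (-22.6 + 1000) × 0.965079 − 1000 = 943.269 − 1000 = -56.73 permil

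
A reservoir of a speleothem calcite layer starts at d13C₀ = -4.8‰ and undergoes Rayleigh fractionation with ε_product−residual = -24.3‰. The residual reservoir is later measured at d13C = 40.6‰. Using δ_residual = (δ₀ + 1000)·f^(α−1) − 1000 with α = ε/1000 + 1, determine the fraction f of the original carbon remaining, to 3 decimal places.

α − 1 = ε/1000 = -0.0243
(δ_res + 1000)/(δ₀ + 1000) = (40.6 + 1000)/(-4.8 + 1000) = 1040.6/995.2 = 1.045619
f = 1.045619^(1/-0.0243) = exp(ln(1.045619)/-0.0243) = exp(0.04461/-0.0243)
f = exp(-1.8358) = 0.1595

0.159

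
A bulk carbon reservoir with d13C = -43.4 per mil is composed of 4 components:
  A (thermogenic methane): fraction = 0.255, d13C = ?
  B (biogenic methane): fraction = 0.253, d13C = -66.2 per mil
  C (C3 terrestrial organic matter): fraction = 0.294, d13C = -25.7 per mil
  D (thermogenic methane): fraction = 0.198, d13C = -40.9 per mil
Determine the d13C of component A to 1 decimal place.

Isotope mass balance: δ_bulk = Σ fᵢ·δᵢ.
-43.4 = 0.255×δ_A + 0.253×(-66.2) + 0.294×(-25.7) + 0.198×(-40.9)
0.255·δ_A = -43.4 − (-32.403) = -10.997
δ_A = -10.997 / 0.255 = -43.13 per mil

-43.1 per mil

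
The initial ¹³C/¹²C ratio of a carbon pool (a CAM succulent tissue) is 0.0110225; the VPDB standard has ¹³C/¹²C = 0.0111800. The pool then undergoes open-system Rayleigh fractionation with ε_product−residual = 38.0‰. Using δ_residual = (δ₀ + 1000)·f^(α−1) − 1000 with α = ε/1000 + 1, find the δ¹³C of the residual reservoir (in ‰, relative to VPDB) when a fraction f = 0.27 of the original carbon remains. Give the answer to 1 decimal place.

-61.9‰

δ₀ = (0.0110225/0.0111800 − 1)×1000 = (0.985912 − 1)×1000 = -14.088‰
α − 1 = ε/1000 = 0.0380
f^(α−1) = 0.27^(0.0380) = 0.951463
δ_res = (-14.088 + 1000) × 0.951463 − 1000 = 938.059 − 1000 = -61.94‰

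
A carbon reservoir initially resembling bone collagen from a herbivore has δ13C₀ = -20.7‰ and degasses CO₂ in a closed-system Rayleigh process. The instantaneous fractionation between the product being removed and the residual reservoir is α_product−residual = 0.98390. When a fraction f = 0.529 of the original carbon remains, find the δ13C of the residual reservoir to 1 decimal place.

Rayleigh residual: δ_res = (δ₀ + 1000)·f^(α−1) − 1000
α − 1 = -0.01610
f^(α−1) = 0.529^(-0.01610) = 1.010305
δ_res = (-20.7 + 1000) × 1.010305 − 1000 = 989.391 − 1000 = -10.61‰

-10.6‰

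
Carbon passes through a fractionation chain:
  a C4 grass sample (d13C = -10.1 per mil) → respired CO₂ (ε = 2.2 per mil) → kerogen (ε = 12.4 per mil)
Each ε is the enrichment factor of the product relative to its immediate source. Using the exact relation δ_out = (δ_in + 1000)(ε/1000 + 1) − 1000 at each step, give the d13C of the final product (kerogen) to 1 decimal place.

4.4 per mil

step 1: δ = (-10.10 + 1000)·(2.2/1000 + 1) − 1000 = -7.92 per mil
step 2: δ = (-7.92 + 1000)·(12.4/1000 + 1) − 1000 = 4.38 per mil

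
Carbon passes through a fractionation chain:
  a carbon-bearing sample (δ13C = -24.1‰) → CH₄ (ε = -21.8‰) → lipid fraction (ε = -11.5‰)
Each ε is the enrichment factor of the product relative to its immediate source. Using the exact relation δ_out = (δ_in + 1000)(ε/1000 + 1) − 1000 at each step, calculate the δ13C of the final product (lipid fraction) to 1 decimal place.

-56.4‰

step 1: δ = (-24.10 + 1000)·(-21.8/1000 + 1) − 1000 = -45.37‰
step 2: δ = (-45.37 + 1000)·(-11.5/1000 + 1) − 1000 = -56.35‰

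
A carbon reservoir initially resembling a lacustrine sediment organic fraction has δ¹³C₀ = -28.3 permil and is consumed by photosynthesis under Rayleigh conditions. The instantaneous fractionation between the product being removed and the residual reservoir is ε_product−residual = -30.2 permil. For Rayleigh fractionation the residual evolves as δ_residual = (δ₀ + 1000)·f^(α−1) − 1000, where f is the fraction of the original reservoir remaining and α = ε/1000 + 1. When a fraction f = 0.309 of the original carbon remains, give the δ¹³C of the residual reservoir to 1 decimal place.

6.8 permil

Rayleigh residual: δ_res = (δ₀ + 1000)·f^(α−1) − 1000
α = ε/1000 + 1 = 0.96980, so α − 1 = -0.03020
f^(α−1) = 0.309^(-0.03020) = 1.036104
δ_res = (-28.3 + 1000) × 1.036104 − 1000 = 1006.782 − 1000 = 6.78 permil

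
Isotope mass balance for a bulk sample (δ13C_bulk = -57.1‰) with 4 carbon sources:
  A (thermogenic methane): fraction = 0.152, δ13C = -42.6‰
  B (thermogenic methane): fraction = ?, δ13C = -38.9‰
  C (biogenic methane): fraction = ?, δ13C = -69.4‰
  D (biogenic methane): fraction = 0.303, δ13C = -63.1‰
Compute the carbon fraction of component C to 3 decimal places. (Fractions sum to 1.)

Let f_C and f_B be the unknown fractions; fractions sum to 1 so f_C + f_B = 0.545.
Mass balance: Σ fᵢ·δᵢ = δ_bulk ⇒ f_C·(-69.4) + f_B·(-38.9) = -57.1 − (-25.595) = -31.506
Substitute f_B = 0.545 − f_C:
f_C·(-69.4 − -38.9) = -31.506 − 0.545×(-38.9) = -10.305
f_C = -10.305 / -30.5 = 0.3379

0.338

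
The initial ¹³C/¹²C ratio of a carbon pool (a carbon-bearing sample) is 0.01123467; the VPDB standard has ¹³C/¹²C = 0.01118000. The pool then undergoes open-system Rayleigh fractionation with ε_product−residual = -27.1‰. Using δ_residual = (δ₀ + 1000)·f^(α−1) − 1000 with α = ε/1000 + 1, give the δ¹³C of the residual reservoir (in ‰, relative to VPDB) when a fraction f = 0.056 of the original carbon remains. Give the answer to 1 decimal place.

δ₀ = (0.01123467/0.01118000 − 1)×1000 = (1.004890 − 1)×1000 = 4.890‰
α − 1 = ε/1000 = -0.0271
f^(α−1) = 0.056^(-0.0271) = 1.081245
δ_res = (4.890 + 1000) × 1.081245 − 1000 = 1086.532 − 1000 = 86.53‰

86.5‰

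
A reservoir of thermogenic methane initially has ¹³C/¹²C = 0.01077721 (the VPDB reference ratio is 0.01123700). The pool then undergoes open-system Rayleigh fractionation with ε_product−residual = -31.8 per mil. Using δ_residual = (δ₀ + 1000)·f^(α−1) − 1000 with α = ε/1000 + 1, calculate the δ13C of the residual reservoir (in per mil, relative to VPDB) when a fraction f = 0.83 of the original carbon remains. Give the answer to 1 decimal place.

δ₀ = (0.01077721/0.01123700 − 1)×1000 = (0.959082 − 1)×1000 = -40.918 per mil
α − 1 = ε/1000 = -0.0318
f^(α−1) = 0.83^(-0.0318) = 1.005943
δ_res = (-40.918 + 1000) × 1.005943 − 1000 = 964.782 − 1000 = -35.22 per mil

-35.2 per mil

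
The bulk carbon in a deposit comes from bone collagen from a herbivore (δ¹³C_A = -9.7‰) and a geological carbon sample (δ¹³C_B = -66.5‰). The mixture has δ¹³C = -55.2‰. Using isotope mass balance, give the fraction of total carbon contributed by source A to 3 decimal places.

δ_mix = f_A·δ_A + (1 − f_A)·δ_B  ⇒  f_A = (δ_mix − δ_B)/(δ_A − δ_B)
f_A = (-55.2 − (-66.5)) / (-9.7 − (-66.5))
f_A = 11.3 / 56.8 = 0.1989

0.199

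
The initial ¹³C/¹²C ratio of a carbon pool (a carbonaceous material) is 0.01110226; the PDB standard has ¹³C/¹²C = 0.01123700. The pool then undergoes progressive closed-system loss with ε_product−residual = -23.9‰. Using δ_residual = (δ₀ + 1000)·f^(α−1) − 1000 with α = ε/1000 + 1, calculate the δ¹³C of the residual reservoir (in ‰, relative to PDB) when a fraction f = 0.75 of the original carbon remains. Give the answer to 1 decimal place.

-5.2‰

δ₀ = (0.01110226/0.01123700 − 1)×1000 = (0.988009 − 1)×1000 = -11.991‰
α − 1 = ε/1000 = -0.0239
f^(α−1) = 0.75^(-0.0239) = 1.006899
δ_res = (-11.991 + 1000) × 1.006899 − 1000 = 994.826 − 1000 = -5.17‰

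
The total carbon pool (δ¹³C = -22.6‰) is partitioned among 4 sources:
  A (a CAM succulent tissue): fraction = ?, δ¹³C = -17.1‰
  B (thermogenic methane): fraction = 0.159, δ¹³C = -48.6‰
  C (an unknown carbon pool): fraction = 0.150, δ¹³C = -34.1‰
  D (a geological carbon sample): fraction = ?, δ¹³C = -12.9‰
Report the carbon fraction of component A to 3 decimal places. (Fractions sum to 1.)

Let f_A and f_D be the unknown fractions; fractions sum to 1 so f_A + f_D = 0.691.
Mass balance: Σ fᵢ·δᵢ = δ_bulk ⇒ f_A·(-17.1) + f_D·(-12.9) = -22.6 − (-12.842) = -9.758
Substitute f_D = 0.691 − f_A:
f_A·(-17.1 − -12.9) = -9.758 − 0.691×(-12.9) = -0.844
f_A = -0.844 / -4.2 = 0.2009

0.201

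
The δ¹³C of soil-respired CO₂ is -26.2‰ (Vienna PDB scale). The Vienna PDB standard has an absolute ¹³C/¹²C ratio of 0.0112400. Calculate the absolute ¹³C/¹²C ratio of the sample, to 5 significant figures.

R_sample = R_standard × (δ¹³C/1000 + 1)
R_sample = 0.0112400 × (-26.2/1000 + 1) = 0.0112400 × 0.973800
R_sample = 0.0109455

0.010946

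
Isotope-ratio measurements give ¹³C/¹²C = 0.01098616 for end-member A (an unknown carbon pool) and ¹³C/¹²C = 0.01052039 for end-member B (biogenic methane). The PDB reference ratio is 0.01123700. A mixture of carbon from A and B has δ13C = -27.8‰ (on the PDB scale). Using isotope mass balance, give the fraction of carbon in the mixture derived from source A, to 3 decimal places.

0.868

δ_A = (0.01098616/0.01123700 − 1)×1000 = (0.977677 − 1)×1000 = -22.323‰
δ_B = (0.01052039/0.01123700 − 1)×1000 = (0.936228 − 1)×1000 = -63.772‰
f_A = (δ_mix − δ_B)/(δ_A − δ_B) = (-27.8 − (-63.772))/(-22.323 − (-63.772))
f_A = 35.972 / 41.450 = 0.8679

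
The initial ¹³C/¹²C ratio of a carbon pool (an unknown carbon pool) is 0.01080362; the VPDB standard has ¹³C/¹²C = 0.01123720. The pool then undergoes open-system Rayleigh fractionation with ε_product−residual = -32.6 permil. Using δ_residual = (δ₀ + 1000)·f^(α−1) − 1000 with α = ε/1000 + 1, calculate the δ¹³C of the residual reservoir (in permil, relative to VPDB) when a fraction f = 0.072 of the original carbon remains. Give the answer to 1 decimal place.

δ₀ = (0.01080362/0.01123720 − 1)×1000 = (0.961416 − 1)×1000 = -38.584 permil
α − 1 = ε/1000 = -0.0326
f^(α−1) = 0.072^(-0.0326) = 1.089560
δ_res = (-38.584 + 1000) × 1.089560 − 1000 = 1047.520 − 1000 = 47.52 permil

47.5 permil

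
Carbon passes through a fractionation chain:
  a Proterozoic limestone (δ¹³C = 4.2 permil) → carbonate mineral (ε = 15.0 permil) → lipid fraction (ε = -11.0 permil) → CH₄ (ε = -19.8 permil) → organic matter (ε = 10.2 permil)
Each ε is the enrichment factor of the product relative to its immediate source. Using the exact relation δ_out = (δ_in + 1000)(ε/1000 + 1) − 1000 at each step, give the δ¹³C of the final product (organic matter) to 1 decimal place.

step 1: δ = (4.20 + 1000)·(15.0/1000 + 1) − 1000 = 19.26 permil
step 2: δ = (19.26 + 1000)·(-11.0/1000 + 1) − 1000 = 8.05 permil
step 3: δ = (8.05 + 1000)·(-19.8/1000 + 1) − 1000 = -11.91 permil
step 4: δ = (-11.91 + 1000)·(10.2/1000 + 1) − 1000 = -1.83 permil

-1.8 permil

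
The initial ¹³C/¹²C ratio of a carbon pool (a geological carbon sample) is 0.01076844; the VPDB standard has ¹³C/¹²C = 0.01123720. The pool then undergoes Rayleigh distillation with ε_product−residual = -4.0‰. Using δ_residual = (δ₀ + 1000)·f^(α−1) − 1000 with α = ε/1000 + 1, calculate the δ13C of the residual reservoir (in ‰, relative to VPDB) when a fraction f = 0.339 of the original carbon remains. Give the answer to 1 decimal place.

-37.6‰

δ₀ = (0.01076844/0.01123720 − 1)×1000 = (0.958285 − 1)×1000 = -41.715‰
α − 1 = ε/1000 = -0.0040
f^(α−1) = 0.339^(-0.0040) = 1.004336
δ_res = (-41.715 + 1000) × 1.004336 − 1000 = 962.440 − 1000 = -37.56‰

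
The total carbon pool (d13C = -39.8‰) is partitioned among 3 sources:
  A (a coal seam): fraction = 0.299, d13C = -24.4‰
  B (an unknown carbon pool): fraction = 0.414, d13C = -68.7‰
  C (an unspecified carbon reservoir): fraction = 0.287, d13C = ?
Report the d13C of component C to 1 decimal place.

Isotope mass balance: δ_bulk = Σ fᵢ·δᵢ.
-39.8 = 0.299×(-24.4) + 0.414×(-68.7) + 0.287×δ_C
0.287·δ_C = -39.8 − (-35.737) = -4.063
δ_C = -4.063 / 0.287 = -14.16‰

-14.2‰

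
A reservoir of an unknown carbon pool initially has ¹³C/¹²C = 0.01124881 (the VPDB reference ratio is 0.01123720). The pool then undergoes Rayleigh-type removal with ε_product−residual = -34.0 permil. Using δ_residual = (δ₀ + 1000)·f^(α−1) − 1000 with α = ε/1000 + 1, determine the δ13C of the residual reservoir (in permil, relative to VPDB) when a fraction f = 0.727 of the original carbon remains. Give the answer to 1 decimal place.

11.9 permil

δ₀ = (0.01124881/0.01123720 − 1)×1000 = (1.001033 − 1)×1000 = 1.033 permil
α − 1 = ε/1000 = -0.0340
f^(α−1) = 0.727^(-0.0340) = 1.010899
δ_res = (1.033 + 1000) × 1.010899 − 1000 = 1011.944 − 1000 = 11.94 permil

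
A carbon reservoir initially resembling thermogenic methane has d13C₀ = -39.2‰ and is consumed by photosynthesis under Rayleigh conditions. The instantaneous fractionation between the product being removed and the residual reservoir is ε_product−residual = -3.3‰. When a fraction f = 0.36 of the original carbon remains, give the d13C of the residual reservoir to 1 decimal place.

-36.0‰

Rayleigh residual: δ_res = (δ₀ + 1000)·f^(α−1) − 1000
α = ε/1000 + 1 = 0.99670, so α − 1 = -0.00330
f^(α−1) = 0.36^(-0.00330) = 1.003377
δ_res = (-39.2 + 1000) × 1.003377 − 1000 = 964.045 − 1000 = -35.96‰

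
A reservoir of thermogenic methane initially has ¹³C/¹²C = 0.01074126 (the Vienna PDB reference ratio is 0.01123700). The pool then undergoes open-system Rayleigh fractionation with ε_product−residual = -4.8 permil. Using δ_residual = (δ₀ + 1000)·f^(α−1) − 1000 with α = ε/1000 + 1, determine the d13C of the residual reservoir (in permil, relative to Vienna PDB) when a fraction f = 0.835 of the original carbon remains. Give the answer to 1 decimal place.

-43.3 permil

δ₀ = (0.01074126/0.01123700 − 1)×1000 = (0.955883 − 1)×1000 = -44.117 permil
α − 1 = ε/1000 = -0.0048
f^(α−1) = 0.835^(-0.0048) = 1.000866
δ_res = (-44.117 + 1000) × 1.000866 − 1000 = 956.711 − 1000 = -43.29 permil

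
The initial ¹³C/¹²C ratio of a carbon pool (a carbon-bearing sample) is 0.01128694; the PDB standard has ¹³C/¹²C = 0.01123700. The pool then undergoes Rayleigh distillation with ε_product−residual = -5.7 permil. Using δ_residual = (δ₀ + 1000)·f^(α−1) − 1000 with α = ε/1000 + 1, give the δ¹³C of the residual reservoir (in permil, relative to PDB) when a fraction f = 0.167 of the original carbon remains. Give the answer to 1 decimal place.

14.7 permil

δ₀ = (0.01128694/0.01123700 − 1)×1000 = (1.004444 − 1)×1000 = 4.444 permil
α − 1 = ε/1000 = -0.0057
f^(α−1) = 0.167^(-0.0057) = 1.010254
δ_res = (4.444 + 1000) × 1.010254 − 1000 = 1014.744 − 1000 = 14.74 permil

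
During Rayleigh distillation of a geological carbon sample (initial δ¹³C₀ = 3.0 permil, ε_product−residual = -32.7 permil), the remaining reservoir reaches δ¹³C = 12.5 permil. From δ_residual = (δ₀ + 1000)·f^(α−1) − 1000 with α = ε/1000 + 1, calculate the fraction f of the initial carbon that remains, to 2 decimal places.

0.75

α − 1 = ε/1000 = -0.0327
(δ_res + 1000)/(δ₀ + 1000) = (12.5 + 1000)/(3.0 + 1000) = 1012.5/1003.0 = 1.009472
f = 1.009472^(1/-0.0327) = exp(ln(1.009472)/-0.0327) = exp(0.00943/-0.0327)
f = exp(-0.2883) = 0.7495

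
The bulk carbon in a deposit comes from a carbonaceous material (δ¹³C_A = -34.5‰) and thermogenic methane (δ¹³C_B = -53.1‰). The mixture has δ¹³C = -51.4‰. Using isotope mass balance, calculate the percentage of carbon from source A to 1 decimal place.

δ_mix = f_A·δ_A + (1 − f_A)·δ_B  ⇒  f_A = (δ_mix − δ_B)/(δ_A − δ_B)
f_A = (-51.4 − (-53.1)) / (-34.5 − (-53.1))
f_A = 1.7 / 18.6 = 0.0914

9.1%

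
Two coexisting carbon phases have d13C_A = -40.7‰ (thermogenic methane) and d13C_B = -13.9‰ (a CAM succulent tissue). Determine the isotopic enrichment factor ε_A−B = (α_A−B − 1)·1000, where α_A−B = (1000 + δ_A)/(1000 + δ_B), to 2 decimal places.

-27.18‰

α_A−B = (1000 + -40.7) / (1000 + -13.9) = 959.3 / 986.1 = 0.972822
ε_A−B = (0.972822 − 1) × 1000 = -27.178‰
(The approximation ε ≈ δ_A − δ_B would give -26.8‰.)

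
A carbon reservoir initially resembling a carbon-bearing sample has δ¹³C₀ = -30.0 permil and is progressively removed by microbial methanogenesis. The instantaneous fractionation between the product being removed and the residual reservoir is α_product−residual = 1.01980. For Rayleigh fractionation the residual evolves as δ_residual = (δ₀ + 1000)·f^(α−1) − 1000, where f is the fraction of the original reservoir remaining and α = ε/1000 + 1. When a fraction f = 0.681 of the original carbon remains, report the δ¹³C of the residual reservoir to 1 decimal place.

Rayleigh residual: δ_res = (δ₀ + 1000)·f^(α−1) − 1000
α − 1 = 0.01980
f^(α−1) = 0.681^(0.01980) = 0.992422
δ_res = (-30.0 + 1000) × 0.992422 − 1000 = 962.649 − 1000 = -37.35 permil

-37.4 permil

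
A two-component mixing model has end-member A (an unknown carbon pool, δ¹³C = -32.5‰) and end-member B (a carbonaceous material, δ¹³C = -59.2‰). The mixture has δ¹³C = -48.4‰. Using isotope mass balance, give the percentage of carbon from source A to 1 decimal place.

δ_mix = f_A·δ_A + (1 − f_A)·δ_B  ⇒  f_A = (δ_mix − δ_B)/(δ_A − δ_B)
f_A = (-48.4 − (-59.2)) / (-32.5 − (-59.2))
f_A = 10.8 / 26.7 = 0.4045

40.4%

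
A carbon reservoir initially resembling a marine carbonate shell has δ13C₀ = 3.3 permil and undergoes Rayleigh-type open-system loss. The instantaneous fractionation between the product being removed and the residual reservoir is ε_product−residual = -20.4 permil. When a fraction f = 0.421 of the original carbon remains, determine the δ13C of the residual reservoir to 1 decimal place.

21.2 permil

Rayleigh residual: δ_res = (δ₀ + 1000)·f^(α−1) − 1000
α = ε/1000 + 1 = 0.97960, so α − 1 = -0.02040
f^(α−1) = 0.421^(-0.02040) = 1.017805
δ_res = (3.3 + 1000) × 1.017805 − 1000 = 1021.164 − 1000 = 21.16 permil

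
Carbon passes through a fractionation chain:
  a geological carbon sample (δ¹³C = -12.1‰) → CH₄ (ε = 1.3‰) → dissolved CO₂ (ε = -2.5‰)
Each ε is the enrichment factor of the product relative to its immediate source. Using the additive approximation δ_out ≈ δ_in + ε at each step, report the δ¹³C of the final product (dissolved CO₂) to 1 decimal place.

-13.3‰

step 1: δ ≈ -12.1 + (1.3) = -10.8‰
step 2: δ ≈ -10.8 + (-2.5) = -13.3‰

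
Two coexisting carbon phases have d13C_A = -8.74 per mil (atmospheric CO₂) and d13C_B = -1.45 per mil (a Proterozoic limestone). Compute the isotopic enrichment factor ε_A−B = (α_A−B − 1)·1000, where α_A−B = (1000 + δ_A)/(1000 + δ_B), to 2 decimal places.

-7.30 per mil

α_A−B = (1000 + -8.74) / (1000 + -1.45) = 991.26 / 998.55 = 0.992699
ε_A−B = (0.992699 − 1) × 1000 = -7.301 per mil
(The approximation ε ≈ δ_A − δ_B would give -7.29 per mil.)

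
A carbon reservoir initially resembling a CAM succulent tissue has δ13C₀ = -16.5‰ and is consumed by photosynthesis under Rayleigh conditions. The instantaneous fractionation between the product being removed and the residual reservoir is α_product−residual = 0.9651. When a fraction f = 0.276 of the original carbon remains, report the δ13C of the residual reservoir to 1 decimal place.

Rayleigh residual: δ_res = (δ₀ + 1000)·f^(α−1) − 1000
α − 1 = -0.03490
f^(α−1) = 0.276^(-0.03490) = 1.045953
δ_res = (-16.5 + 1000) × 1.045953 − 1000 = 1028.695 − 1000 = 28.70‰

28.7‰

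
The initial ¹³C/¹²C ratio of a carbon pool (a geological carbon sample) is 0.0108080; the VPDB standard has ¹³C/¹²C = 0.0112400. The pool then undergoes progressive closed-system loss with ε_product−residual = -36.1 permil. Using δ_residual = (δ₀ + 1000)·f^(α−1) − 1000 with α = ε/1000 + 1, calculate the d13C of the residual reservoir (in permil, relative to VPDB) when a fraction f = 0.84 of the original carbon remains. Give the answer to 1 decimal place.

-32.4 permil

δ₀ = (0.0108080/0.0112400 − 1)×1000 = (0.961566 − 1)×1000 = -38.434 permil
α − 1 = ε/1000 = -0.0361
f^(α−1) = 0.84^(-0.0361) = 1.006314
δ_res = (-38.434 + 1000) × 1.006314 − 1000 = 967.637 − 1000 = -32.36 permil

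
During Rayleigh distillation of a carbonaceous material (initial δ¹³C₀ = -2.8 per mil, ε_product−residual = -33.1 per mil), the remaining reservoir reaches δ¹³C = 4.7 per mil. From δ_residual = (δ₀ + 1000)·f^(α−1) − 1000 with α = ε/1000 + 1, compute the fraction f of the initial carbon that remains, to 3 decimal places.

α − 1 = ε/1000 = -0.0331
(δ_res + 1000)/(δ₀ + 1000) = (4.7 + 1000)/(-2.8 + 1000) = 1004.7/997.2 = 1.007521
f = 1.007521^(1/-0.0331) = exp(ln(1.007521)/-0.0331) = exp(0.00749/-0.0331)
f = exp(-0.2264) = 0.7974

0.797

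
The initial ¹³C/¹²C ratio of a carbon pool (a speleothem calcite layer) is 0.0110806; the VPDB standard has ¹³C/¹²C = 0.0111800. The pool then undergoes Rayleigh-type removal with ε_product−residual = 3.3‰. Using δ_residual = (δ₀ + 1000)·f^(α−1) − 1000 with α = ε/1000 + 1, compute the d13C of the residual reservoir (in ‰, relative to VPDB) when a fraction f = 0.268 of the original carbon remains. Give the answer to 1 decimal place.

δ₀ = (0.0110806/0.0111800 − 1)×1000 = (0.991109 − 1)×1000 = -8.891‰
α − 1 = ε/1000 = 0.0033
f^(α−1) = 0.268^(0.0033) = 0.995664
δ_res = (-8.891 + 1000) × 0.995664 − 1000 = 986.812 − 1000 = -13.19‰

-13.2‰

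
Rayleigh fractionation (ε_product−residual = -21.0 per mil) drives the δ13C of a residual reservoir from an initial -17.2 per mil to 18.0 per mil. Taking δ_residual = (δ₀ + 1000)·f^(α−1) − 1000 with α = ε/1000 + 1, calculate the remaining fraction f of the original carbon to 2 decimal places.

α − 1 = ε/1000 = -0.0210
(δ_res + 1000)/(δ₀ + 1000) = (18.0 + 1000)/(-17.2 + 1000) = 1018.0/982.8 = 1.035816
f = 1.035816^(1/-0.0210) = exp(ln(1.035816)/-0.0210) = exp(0.03519/-0.0210)
f = exp(-1.6757) = 0.1872

0.19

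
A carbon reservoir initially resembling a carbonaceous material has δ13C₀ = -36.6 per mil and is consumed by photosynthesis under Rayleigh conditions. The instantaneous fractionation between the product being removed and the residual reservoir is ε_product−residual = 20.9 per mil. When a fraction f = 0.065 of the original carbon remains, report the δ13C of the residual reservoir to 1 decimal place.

Rayleigh residual: δ_res = (δ₀ + 1000)·f^(α−1) − 1000
α = ε/1000 + 1 = 1.02090, so α − 1 = 0.02090
f^(α−1) = 0.065^(0.02090) = 0.944474
δ_res = (-36.6 + 1000) × 0.944474 − 1000 = 909.906 − 1000 = -90.09 per mil

-90.1 per mil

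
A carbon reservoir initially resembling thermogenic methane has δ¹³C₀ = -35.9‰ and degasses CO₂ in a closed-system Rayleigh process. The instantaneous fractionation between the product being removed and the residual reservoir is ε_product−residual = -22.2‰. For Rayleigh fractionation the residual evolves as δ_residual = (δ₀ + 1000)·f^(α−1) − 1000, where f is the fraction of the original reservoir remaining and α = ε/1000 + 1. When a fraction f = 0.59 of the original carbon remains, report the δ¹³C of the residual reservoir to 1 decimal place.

Rayleigh residual: δ_res = (δ₀ + 1000)·f^(α−1) − 1000
α = ε/1000 + 1 = 0.97780, so α − 1 = -0.02220
f^(α−1) = 0.59^(-0.02220) = 1.011782
δ_res = (-35.9 + 1000) × 1.011782 − 1000 = 975.459 − 1000 = -24.54‰

-24.5‰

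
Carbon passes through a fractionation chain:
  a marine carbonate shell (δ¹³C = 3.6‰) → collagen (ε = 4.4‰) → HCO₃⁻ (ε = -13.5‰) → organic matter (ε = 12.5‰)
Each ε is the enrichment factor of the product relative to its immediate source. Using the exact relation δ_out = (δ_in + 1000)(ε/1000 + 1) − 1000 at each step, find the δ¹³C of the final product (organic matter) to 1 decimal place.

step 1: δ = (3.60 + 1000)·(4.4/1000 + 1) − 1000 = 8.02‰
step 2: δ = (8.02 + 1000)·(-13.5/1000 + 1) − 1000 = -5.59‰
step 3: δ = (-5.59 + 1000)·(12.5/1000 + 1) − 1000 = 6.84‰

6.8‰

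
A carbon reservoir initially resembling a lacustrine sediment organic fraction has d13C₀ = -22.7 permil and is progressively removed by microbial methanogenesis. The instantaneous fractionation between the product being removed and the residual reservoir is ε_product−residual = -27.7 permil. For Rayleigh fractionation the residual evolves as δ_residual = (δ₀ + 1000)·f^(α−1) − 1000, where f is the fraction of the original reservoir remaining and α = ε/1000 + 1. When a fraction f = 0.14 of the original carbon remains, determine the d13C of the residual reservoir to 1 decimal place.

32.0 permil

Rayleigh residual: δ_res = (δ₀ + 1000)·f^(α−1) − 1000
α = ε/1000 + 1 = 0.97230, so α − 1 = -0.02770
f^(α−1) = 0.14^(-0.02770) = 1.055972
δ_res = (-22.7 + 1000) × 1.055972 − 1000 = 1032.001 − 1000 = 32.00 permil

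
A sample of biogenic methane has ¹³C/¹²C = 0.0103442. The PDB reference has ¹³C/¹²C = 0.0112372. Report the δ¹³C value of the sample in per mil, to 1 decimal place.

δ¹³C = (R_sample / R_standard − 1) × 1000
R_sample / R_standard = 0.0103442 / 0.0112372 = 0.920532
δ¹³C = (0.920532 − 1) × 1000 = -79.47 per mil

-79.5 per mil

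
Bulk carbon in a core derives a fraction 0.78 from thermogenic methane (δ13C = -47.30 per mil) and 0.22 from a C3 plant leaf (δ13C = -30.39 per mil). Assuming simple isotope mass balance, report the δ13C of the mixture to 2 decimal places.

δ_mix = f_A·δ_A + f_B·δ_B
δ_mix = 0.78 × (-47.30) + 0.22 × (-30.39)
δ_mix = -36.894 + -6.686 = -43.580 per mil

-43.58 per mil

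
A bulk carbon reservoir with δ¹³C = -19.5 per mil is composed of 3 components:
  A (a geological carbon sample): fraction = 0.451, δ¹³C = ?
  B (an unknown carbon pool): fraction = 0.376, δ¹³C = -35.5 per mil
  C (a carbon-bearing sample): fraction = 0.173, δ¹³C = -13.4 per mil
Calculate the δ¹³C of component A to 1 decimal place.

Isotope mass balance: δ_bulk = Σ fᵢ·δᵢ.
-19.5 = 0.451×δ_A + 0.376×(-35.5) + 0.173×(-13.4)
0.451·δ_A = -19.5 − (-15.666) = -3.834
δ_A = -3.834 / 0.451 = -8.50 per mil

-8.5 per mil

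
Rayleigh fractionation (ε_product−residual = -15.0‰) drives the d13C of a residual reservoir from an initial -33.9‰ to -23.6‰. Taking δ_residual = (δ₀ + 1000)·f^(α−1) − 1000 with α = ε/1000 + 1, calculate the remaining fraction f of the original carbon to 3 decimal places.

α − 1 = ε/1000 = -0.0150
(δ_res + 1000)/(δ₀ + 1000) = (-23.6 + 1000)/(-33.9 + 1000) = 976.4/966.1 = 1.010661
f = 1.010661^(1/-0.0150) = exp(ln(1.010661)/-0.0150) = exp(0.01060/-0.0150)
f = exp(-0.7070) = 0.4931

0.493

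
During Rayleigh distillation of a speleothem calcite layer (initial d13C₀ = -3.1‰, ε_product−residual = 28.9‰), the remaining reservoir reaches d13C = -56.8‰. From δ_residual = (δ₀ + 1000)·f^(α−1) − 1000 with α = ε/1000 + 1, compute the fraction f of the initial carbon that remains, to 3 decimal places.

α − 1 = ε/1000 = 0.0289
(δ_res + 1000)/(δ₀ + 1000) = (-56.8 + 1000)/(-3.1 + 1000) = 943.2/996.9 = 0.946133
f = 0.946133^(1/0.0289) = exp(ln(0.946133)/0.0289) = exp(-0.05537/0.0289)
f = exp(-1.9160) = 0.1472

0.147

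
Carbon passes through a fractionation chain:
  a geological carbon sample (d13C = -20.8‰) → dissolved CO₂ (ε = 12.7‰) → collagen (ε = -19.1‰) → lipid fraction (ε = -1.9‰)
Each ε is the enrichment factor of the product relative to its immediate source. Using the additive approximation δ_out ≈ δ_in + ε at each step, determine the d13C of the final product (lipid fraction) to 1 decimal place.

step 1: δ ≈ -20.8 + (12.7) = -8.1‰
step 2: δ ≈ -8.1 + (-19.1) = -27.2‰
step 3: δ ≈ -27.2 + (-1.9) = -29.1‰

-29.1‰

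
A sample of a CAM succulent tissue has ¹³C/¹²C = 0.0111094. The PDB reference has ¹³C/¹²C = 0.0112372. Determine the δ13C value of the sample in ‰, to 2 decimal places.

δ13C = (R_sample / R_standard − 1) × 1000
R_sample / R_standard = 0.0111094 / 0.0112372 = 0.988627
δ13C = (0.988627 − 1) × 1000 = -11.373‰

-11.37‰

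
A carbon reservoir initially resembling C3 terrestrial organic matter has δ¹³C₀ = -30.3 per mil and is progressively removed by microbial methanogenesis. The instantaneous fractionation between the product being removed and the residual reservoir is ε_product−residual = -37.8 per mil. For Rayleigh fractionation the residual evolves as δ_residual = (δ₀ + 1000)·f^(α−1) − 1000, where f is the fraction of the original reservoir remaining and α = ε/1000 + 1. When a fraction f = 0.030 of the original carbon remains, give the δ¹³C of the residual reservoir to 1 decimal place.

Rayleigh residual: δ_res = (δ₀ + 1000)·f^(α−1) − 1000
α = ε/1000 + 1 = 0.96220, so α − 1 = -0.03780
f^(α−1) = 0.030^(-0.03780) = 1.141734
δ_res = (-30.3 + 1000) × 1.141734 − 1000 = 1107.139 − 1000 = 107.14 per mil

107.1 per mil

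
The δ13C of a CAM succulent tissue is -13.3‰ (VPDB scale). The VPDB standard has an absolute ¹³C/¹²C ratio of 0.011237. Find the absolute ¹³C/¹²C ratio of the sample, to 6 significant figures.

R_sample = R_standard × (δ13C/1000 + 1)
R_sample = 0.011237 × (-13.3/1000 + 1) = 0.011237 × 0.986700
R_sample = 0.0110875

0.0110875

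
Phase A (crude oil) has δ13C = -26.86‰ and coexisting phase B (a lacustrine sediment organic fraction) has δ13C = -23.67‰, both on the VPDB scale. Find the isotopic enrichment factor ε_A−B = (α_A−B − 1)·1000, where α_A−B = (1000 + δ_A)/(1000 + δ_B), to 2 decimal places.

α_A−B = (1000 + -26.86) / (1000 + -23.67) = 973.14 / 976.33 = 0.996733
ε_A−B = (0.996733 − 1) × 1000 = -3.267‰
(The approximation ε ≈ δ_A − δ_B would give -3.19‰.)

-3.27‰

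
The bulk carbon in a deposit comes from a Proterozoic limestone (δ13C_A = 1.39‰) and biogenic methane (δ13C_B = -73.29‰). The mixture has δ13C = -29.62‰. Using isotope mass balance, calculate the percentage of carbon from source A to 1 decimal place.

58.5%

δ_mix = f_A·δ_A + (1 − f_A)·δ_B  ⇒  f_A = (δ_mix − δ_B)/(δ_A − δ_B)
f_A = (-29.62 − (-73.29)) / (1.39 − (-73.29))
f_A = 43.67 / 74.68 = 0.5848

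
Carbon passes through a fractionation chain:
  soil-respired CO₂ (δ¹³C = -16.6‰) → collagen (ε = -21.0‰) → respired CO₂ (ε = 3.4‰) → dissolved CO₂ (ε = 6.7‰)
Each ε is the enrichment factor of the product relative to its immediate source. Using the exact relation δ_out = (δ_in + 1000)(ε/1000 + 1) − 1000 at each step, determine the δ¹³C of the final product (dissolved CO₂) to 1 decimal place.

-27.5‰

step 1: δ = (-16.60 + 1000)·(-21.0/1000 + 1) − 1000 = -37.25‰
step 2: δ = (-37.25 + 1000)·(3.4/1000 + 1) − 1000 = -33.98‰
step 3: δ = (-33.98 + 1000)·(6.7/1000 + 1) − 1000 = -27.51‰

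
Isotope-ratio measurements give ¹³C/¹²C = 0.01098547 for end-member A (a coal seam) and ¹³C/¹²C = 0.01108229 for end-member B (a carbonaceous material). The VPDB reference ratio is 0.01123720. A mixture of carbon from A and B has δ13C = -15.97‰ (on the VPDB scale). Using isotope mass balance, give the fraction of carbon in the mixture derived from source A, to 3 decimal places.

δ_A = (0.01098547/0.01123720 − 1)×1000 = (0.977599 − 1)×1000 = -22.401‰
δ_B = (0.01108229/0.01123720 − 1)×1000 = (0.986215 − 1)×1000 = -13.785‰
f_A = (δ_mix − δ_B)/(δ_A − δ_B) = (-15.97 − (-13.785))/(-22.401 − (-13.785))
f_A = -2.185 / -8.616 = 0.2535

0.254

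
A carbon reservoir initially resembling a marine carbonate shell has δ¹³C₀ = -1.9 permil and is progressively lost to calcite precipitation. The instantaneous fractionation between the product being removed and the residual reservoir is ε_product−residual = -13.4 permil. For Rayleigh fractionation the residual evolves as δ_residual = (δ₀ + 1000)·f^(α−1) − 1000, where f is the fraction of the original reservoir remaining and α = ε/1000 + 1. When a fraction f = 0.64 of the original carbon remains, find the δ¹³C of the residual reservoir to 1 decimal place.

4.1 permil

Rayleigh residual: δ_res = (δ₀ + 1000)·f^(α−1) − 1000
α = ε/1000 + 1 = 0.98660, so α − 1 = -0.01340
f^(α−1) = 0.64^(-0.01340) = 1.005998
δ_res = (-1.9 + 1000) × 1.005998 − 1000 = 1004.087 − 1000 = 4.09 permil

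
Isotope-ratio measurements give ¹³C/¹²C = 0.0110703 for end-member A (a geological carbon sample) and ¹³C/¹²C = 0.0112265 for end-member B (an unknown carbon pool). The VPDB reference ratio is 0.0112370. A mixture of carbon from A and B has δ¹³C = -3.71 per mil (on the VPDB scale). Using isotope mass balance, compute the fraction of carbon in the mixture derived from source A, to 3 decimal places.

0.200

δ_A = (0.0110703/0.0112370 − 1)×1000 = (0.985165 − 1)×1000 = -14.835 per mil
δ_B = (0.0112265/0.0112370 − 1)×1000 = (0.999066 − 1)×1000 = -0.934 per mil
f_A = (δ_mix − δ_B)/(δ_A − δ_B) = (-3.71 − (-0.934))/(-14.835 − (-0.934))
f_A = -2.776 / -13.901 = 0.1997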